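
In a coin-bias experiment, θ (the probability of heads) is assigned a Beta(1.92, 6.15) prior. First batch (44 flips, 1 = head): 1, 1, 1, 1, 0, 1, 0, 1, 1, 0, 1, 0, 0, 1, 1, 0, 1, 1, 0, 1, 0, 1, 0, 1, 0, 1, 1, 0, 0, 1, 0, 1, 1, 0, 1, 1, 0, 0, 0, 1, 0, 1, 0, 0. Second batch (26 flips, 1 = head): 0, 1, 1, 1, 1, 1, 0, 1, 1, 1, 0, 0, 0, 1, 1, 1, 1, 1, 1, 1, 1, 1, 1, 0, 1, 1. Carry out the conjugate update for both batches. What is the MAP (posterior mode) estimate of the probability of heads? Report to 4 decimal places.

The Beta prior is conjugate to a Binomial/Bernoulli likelihood; the update adds successes to α and failures to β.
After batch 1: Beta(1.92+24, 6.15+20) = Beta(25.92, 26.15).
After batch 2: Beta(25.92+20, 26.15+6) = Beta(45.92, 32.15).
Mode of Beta(a,b) for a,b>1 is (a−1)/(a+b−2) = 44.92/76.07 = 0.5905.

0.5905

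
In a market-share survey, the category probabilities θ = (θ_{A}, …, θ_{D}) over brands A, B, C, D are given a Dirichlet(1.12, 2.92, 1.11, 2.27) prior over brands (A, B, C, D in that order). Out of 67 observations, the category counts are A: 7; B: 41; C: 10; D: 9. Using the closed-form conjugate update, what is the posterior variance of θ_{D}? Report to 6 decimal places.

0.001704

The Dirichlet prior is conjugate to the Multinomial likelihood: each posterior αⱼ = prior αⱼ + observed count nⱼ.
Posterior concentration: (8.12, 43.92, 11.11, 11.27), total = 74.42.
Var[θ_j] = α_j(Σα−α_j)/((Σα)²(Σα+1)) = 11.27·63.15/(74.42²·75.42) = 0.001704.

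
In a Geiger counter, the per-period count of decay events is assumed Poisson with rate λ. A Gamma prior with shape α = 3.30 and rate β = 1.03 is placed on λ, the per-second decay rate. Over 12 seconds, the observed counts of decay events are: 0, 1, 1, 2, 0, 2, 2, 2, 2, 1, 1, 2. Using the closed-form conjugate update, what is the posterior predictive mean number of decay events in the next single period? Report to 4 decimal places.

1.4812

With a Gamma(shape α, rate β) prior, the Poisson likelihood is conjugate: the posterior is Gamma(α + ΣXᵢ, β + n).
Sum of counts S = 16 over n = 12 seconds.
Posterior: Gamma(α+S, β+n) = Gamma(3.30+16, 1.03+12) = Gamma(19.30, 13.03).
The predictive distribution for one future period is NegBinom with mean α/β = 1.4812.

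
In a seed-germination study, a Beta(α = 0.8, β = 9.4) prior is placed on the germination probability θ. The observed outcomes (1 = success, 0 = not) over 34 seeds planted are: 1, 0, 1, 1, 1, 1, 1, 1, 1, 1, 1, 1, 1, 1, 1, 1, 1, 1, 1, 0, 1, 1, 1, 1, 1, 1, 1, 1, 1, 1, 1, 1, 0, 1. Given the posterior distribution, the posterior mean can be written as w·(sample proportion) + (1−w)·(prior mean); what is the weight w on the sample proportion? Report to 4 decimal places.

0.7692

The Beta prior is conjugate to a Binomial/Bernoulli likelihood; the update adds successes to α and failures to β.
Posterior mean = (α₀+k)/(α₀+β₀+n) = [n/(α₀+β₀+n)]·(k/n) + [(α₀+β₀)/(α₀+β₀+n)]·α₀/(α₀+β₀), so only n and the prior enter the weight.
The weight on the data is w = n/(α₀+β₀+n) = 34/(0.8+9.4+34) = 34/44.2 = 0.7692.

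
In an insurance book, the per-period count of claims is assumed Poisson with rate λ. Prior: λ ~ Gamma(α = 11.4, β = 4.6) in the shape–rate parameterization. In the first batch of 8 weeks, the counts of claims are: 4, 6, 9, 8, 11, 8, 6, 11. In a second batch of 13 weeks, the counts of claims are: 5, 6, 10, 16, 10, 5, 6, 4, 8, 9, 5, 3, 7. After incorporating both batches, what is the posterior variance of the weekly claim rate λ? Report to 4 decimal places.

0.2570

With a Gamma(shape α, rate β) prior, the Poisson likelihood is conjugate: the posterior is Gamma(α + ΣXᵢ, β + n).
Batch 1: sum of counts S = 63 over n = 8 weeks.
After batch 1: Gamma(α+S, β+n) = Gamma(11.4+63, 4.6+8) = Gamma(74.4, 12.6).
Batch 2: sum of counts S = 94 over n = 13 weeks.
After batch 2: Gamma(α+S, β+n) = Gamma(74.4+94, 12.6+13) = Gamma(168.4, 25.6).
Var = α/β² = 168.4/25.6² = 0.2570.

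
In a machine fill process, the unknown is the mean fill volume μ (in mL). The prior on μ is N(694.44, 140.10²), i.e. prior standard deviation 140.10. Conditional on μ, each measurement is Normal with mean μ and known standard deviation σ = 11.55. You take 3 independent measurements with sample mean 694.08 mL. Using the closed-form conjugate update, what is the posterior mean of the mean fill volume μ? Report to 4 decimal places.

For Normal data with known variance σ², a Normal(μ₀, σ₀²) prior on μ is conjugate. Posterior precision = 1/σ₀² + n/σ²; posterior mean is the precision-weighted average of μ₀ and x̄.
n·x̄ = 3·694.08 = 2082.24.
σ₀² = 140.10² = 19628.01, σ² = 11.55² = 133.4025; σ² + n·σ₀² = 133.4025 + 3·19628.01 = 59017.4325.
Posterior mean = (μ₀/σ₀² + n·x̄/σ²)/(1/σ₀² + n/σ²) = (σ²·μ₀ + σ₀²·n·x̄)/(σ² + n·σ₀²) = (133.4025·694.44 + 19628.01·2082.24)/59017.4325 = 40962867.5745/59017.4325 = 694.0808.

694.0808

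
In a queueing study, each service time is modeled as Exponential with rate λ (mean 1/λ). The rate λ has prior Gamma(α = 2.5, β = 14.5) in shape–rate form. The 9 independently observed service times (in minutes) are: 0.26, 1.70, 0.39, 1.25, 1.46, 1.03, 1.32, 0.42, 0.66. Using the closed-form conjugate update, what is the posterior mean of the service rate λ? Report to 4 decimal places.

0.5002

With a Gamma(shape α, rate β) prior on the exponential rate λ, the posterior after n observations with total T = Σxᵢ is Gamma(α+n, β+T).
Sum of observations T = 8.49 minutes; n = 9.
Posterior: Gamma(2.5+9, 14.5+8.49) = Gamma(11.5, 22.99).
Posterior mean of λ = α/β = 11.5/22.99 = 0.5002.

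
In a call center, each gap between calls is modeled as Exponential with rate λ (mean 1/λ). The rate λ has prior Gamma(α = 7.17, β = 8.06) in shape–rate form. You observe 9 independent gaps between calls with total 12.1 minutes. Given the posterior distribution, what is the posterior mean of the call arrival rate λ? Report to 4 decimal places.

With a Gamma(shape α, rate β) prior on the exponential rate λ, the posterior after n observations with total T = Σxᵢ is Gamma(α+n, β+T).
Posterior: Gamma(7.17+9, 8.06+12.1) = Gamma(16.17, 20.16).
Posterior mean of λ = α/β = 16.17/20.16 = 0.8021.

0.8021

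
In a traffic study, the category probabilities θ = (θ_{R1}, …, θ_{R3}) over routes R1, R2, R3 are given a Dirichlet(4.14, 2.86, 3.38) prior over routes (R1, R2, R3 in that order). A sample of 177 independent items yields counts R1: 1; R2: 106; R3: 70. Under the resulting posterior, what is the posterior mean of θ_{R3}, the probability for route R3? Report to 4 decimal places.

The Dirichlet prior is conjugate to the Multinomial likelihood: each posterior αⱼ = prior αⱼ + observed count nⱼ.
Posterior concentration: (5.14, 108.86, 73.38), total = 187.38.
E[θ_{R3}|data] = α_{R3}/Σα = 73.38/187.38 = 0.3916.

0.3916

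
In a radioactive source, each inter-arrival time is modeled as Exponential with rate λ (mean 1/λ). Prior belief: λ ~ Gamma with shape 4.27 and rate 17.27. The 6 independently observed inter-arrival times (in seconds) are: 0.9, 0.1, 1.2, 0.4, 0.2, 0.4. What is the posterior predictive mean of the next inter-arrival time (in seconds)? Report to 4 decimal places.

2.2082

With a Gamma(shape α, rate β) prior on the exponential rate λ, the posterior after n observations with total T = Σxᵢ is Gamma(α+n, β+T).
Sum of observations T = 3.2 seconds; n = 6.
Posterior: Gamma(4.27+6, 17.27+3.2) = Gamma(10.27, 20.47).
The predictive distribution for the next observation is Lomax; its mean is β/(α−1) = 20.47/9.27 = 2.2082.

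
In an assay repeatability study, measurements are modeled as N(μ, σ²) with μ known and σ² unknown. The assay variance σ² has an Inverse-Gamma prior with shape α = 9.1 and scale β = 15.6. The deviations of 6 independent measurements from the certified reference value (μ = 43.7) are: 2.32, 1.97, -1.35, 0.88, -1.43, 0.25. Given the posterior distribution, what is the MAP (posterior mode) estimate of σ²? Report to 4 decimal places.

1.7240

With known mean μ and an Inverse-Gamma(α, β) prior on σ², the Normal likelihood is conjugate: posterior is Inv-Gamma(α + n/2, β + Σ(xᵢ−μ)²/2).
Σ(xᵢ−μ)² = (2.32)² + (1.97)² + (-1.35)² + (0.88)² + (-1.43)² + (0.25)² = 13.9676.
Posterior: Inv-Gamma(9.1 + 6/2, 15.6 + 13.9676/2) = Inv-Gamma(12.10, 22.58380).
Mode = β/(α+1) = 22.58380/13.10 = 1.7240.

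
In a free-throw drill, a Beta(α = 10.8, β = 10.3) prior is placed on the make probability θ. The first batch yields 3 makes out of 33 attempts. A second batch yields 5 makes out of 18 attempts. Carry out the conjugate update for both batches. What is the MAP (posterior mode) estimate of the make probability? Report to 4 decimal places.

The Beta prior is conjugate to a Binomial/Bernoulli likelihood; the update adds successes to α and failures to β.
After batch 1: Beta(10.8+3, 10.3+30) = Beta(13.8, 40.3).
After batch 2: Beta(13.8+5, 40.3+13) = Beta(18.8, 53.3).
Mode of Beta(a,b) for a,b>1 is (a−1)/(a+b−2) = 17.8/70.1 = 0.2539.

0.2539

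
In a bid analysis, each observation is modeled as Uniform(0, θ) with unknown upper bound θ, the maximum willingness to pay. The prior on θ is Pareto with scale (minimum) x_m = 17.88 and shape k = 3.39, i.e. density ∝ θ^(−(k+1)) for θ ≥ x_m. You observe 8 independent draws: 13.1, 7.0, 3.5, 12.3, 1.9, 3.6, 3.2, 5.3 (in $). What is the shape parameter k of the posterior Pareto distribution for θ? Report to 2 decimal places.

A Pareto(scale x_m, shape k) prior on the upper bound θ of Uniform(0, θ) is conjugate: posterior is Pareto(max(x_m, max xᵢ), k + n).
Sample maximum = 13.1; prior scale x_m = 17.88 → posterior scale = max = 17.88.
Posterior shape = 3.39 + 8 = 11.39.
Posterior shape k = 11.39.

11.39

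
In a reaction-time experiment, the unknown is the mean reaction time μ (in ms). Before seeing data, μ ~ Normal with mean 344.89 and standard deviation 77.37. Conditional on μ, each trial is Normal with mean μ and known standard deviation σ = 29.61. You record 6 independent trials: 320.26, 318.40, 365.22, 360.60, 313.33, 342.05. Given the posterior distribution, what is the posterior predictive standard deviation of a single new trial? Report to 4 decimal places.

For Normal data with known variance σ², a Normal(μ₀, σ₀²) prior on μ is conjugate. Posterior precision = 1/σ₀² + n/σ²; posterior mean is the precision-weighted average of μ₀ and x̄.
σ₀² = 77.37² = 5986.1169, σ² = 29.61² = 876.7521; σ² + n·σ₀² = 876.7521 + 6·5986.1169 = 36793.4535.
Posterior precision = 1/σ₀² + n/σ² = 1/5986.1169 + 6/876.7521 = (σ² + n·σ₀²)/(σ₀²σ²) = 36793.4535/(5986.1169·876.7521); posterior variance σₙ² = σ₀²σ²/(σ² + n·σ₀²) = 5986.1169·876.7521/36793.4535 = 142.643325.
Predictive variance for one new observation = σₙ² + σ² = 5986.1169·876.7521/36793.4535 + 876.7521 = σ²·(σ₀² + 36793.4535)/36793.4535 = 876.7521·42779.5704/36793.4535 = 1019.395425; SD = √(876.7521·42779.5704/36793.4535) = 31.9280.

31.9280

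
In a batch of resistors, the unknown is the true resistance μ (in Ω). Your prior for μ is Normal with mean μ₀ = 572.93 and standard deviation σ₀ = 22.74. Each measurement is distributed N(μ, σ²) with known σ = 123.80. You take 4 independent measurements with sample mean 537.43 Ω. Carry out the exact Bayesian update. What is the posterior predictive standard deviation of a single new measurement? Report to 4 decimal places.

125.6267

For Normal data with known variance σ², a Normal(μ₀, σ₀²) prior on μ is conjugate. Posterior precision = 1/σ₀² + n/σ²; posterior mean is the precision-weighted average of μ₀ and x̄.
σ₀² = 22.74² = 517.1076, σ² = 123.80² = 15326.44; σ² + n·σ₀² = 15326.44 + 4·517.1076 = 17394.8704.
Posterior precision = 1/σ₀² + n/σ² = 1/517.1076 + 4/15326.44 = (σ² + n·σ₀²)/(σ₀²σ²) = 17394.8704/(517.1076·15326.44); posterior variance σₙ² = σ₀²σ²/(σ² + n·σ₀²) = 517.1076·15326.44/17394.8704 = 455.618146.
Predictive variance for one new observation = σₙ² + σ² = 517.1076·15326.44/17394.8704 + 15326.44 = σ²·(σ₀² + 17394.8704)/17394.8704 = 15326.44·17911.978/17394.8704 = 15782.058146; SD = √(15326.44·17911.978/17394.8704) = 125.6267.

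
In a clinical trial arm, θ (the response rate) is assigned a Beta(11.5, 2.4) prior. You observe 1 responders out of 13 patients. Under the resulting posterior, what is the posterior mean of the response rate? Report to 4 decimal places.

0.4647

The Beta prior is conjugate to a Binomial/Bernoulli likelihood; the update adds successes to α and failures to β.
Posterior: Beta(α+k, β+n−k) = Beta(11.5+1, 2.4+12) = Beta(12.5, 14.4).
Posterior mean = α/(α+β) = 12.5/26.9 = 0.4647.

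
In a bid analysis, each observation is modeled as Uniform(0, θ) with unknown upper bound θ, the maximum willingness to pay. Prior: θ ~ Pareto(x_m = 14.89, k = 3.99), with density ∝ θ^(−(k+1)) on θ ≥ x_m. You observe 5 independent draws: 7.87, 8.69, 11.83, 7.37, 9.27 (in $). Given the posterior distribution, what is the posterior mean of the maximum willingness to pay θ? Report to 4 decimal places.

16.7536

A Pareto(scale x_m, shape k) prior on the upper bound θ of Uniform(0, θ) is conjugate: posterior is Pareto(max(x_m, max xᵢ), k + n).
Sample maximum = 11.83; prior scale x_m = 14.89 → posterior scale = max = 14.89.
Posterior shape = 3.99 + 5 = 8.99.
E[θ|data] = k·x_m/(k−1) = 8.99·14.89/7.99 = 16.7536.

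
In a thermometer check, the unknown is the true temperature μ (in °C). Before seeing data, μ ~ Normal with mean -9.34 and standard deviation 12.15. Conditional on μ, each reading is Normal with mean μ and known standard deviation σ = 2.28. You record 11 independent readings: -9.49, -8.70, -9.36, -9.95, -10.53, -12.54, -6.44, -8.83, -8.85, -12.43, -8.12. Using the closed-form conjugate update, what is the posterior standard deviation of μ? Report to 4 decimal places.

0.6863

For Normal data with known variance σ², a Normal(μ₀, σ₀²) prior on μ is conjugate. Posterior precision = 1/σ₀² + n/σ²; posterior mean is the precision-weighted average of μ₀ and x̄.
σ₀² = 12.15² = 147.6225, σ² = 2.28² = 5.1984; σ² + n·σ₀² = 5.1984 + 11·147.6225 = 1629.0459.
Posterior precision = 1/σ₀² + n/σ² = 1/147.6225 + 11/5.1984 = (σ² + n·σ₀²)/(σ₀²σ²) = 1629.0459/(147.6225·5.1984); posterior variance σₙ² = σ₀²σ²/(σ² + n·σ₀²) = 147.6225·5.1984/1629.0459 = 0.471074.
Posterior SD = √σₙ² = √(147.6225·5.1984/1629.0459) = 0.6863.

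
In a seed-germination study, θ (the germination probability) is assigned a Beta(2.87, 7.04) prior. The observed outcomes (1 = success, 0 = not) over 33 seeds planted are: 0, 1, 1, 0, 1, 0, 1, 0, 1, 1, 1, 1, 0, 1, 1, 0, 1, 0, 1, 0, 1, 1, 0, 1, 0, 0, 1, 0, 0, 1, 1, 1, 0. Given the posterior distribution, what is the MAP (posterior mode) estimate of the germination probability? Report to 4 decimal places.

The Beta prior is conjugate to a Binomial/Bernoulli likelihood; the update adds successes to α and failures to β.
Posterior: Beta(α+k, β+n−k) = Beta(2.87+19, 7.04+14) = Beta(21.87, 21.04).
Mode of Beta(a,b) for a,b>1 is (a−1)/(a+b−2) = 20.87/40.91 = 0.5101.

0.5101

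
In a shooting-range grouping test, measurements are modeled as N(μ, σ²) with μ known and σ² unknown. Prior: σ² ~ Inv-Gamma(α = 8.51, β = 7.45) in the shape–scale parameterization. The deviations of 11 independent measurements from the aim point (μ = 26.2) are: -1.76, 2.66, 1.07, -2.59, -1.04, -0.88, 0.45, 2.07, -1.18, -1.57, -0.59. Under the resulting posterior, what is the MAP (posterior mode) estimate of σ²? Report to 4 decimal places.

1.4482

With known mean μ and an Inverse-Gamma(α, β) prior on σ², the Normal likelihood is conjugate: posterior is Inv-Gamma(α + n/2, β + Σ(xᵢ−μ)²/2).
Σ(xᵢ−μ)² = (-1.76)² + (2.66)² + (1.07)² + (-2.59)² + (-1.04)² + (-0.88)² + (0.45)² + (2.07)² + (-1.18)² + (-1.57)² + (-0.59)² = 28.5750.
Posterior: Inv-Gamma(8.51 + 11/2, 7.45 + 28.5750/2) = Inv-Gamma(14.01, 21.73750).
Mode = β/(α+1) = 21.73750/15.01 = 1.4482.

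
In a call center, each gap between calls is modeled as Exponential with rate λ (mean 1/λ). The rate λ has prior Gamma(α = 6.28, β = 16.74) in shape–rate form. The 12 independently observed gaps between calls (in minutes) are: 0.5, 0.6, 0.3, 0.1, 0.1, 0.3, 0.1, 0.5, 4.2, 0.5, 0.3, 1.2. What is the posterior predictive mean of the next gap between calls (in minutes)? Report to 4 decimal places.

With a Gamma(shape α, rate β) prior on the exponential rate λ, the posterior after n observations with total T = Σxᵢ is Gamma(α+n, β+T).
Sum of observations T = 8.7 minutes; n = 12.
Posterior: Gamma(6.28+12, 16.74+8.7) = Gamma(18.28, 25.44).
The predictive distribution for the next observation is Lomax; its mean is β/(α−1) = 25.44/17.28 = 1.4722.

1.4722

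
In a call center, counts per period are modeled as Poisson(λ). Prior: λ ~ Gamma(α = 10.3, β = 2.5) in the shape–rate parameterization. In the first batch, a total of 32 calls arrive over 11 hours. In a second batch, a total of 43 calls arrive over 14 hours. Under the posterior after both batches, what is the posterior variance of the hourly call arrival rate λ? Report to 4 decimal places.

With a Gamma(shape α, rate β) prior, the Poisson likelihood is conjugate: the posterior is Gamma(α + ΣXᵢ, β + n).
After batch 1: Gamma(α+S, β+n) = Gamma(10.3+32, 2.5+11) = Gamma(42.3, 13.5).
After batch 2: Gamma(α+S, β+n) = Gamma(42.3+43, 13.5+14) = Gamma(85.3, 27.5).
Var = α/β² = 85.3/27.5² = 0.1128.

0.1128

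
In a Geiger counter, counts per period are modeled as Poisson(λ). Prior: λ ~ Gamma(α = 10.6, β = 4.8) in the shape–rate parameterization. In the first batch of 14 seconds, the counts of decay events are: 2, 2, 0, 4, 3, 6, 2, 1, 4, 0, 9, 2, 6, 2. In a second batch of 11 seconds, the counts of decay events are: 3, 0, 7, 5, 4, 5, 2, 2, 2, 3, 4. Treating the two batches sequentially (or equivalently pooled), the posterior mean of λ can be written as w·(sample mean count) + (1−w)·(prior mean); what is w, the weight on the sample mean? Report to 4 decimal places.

0.8389

With a Gamma(shape α, rate β) prior, the Poisson likelihood is conjugate: the posterior is Gamma(α + ΣXᵢ, β + n).
Total number of seconds: n = 14 + 11 = 25.
Posterior mean = (α₀+S)/(β₀+n) = [n/(β₀+n)]·(S/n) + [β₀/(β₀+n)]·(α₀/β₀), so only n and β₀ enter the weight.
Weight on data w = n/(β₀+n) = 25/(4.8+25) = 25/29.8 = 0.8389.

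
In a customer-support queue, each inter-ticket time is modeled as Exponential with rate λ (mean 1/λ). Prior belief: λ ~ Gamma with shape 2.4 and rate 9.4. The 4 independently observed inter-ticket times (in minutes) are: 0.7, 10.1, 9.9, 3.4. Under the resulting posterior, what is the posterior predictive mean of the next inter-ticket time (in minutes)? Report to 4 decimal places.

With a Gamma(shape α, rate β) prior on the exponential rate λ, the posterior after n observations with total T = Σxᵢ is Gamma(α+n, β+T).
Sum of observations T = 24.1 minutes; n = 4.
Posterior: Gamma(2.4+4, 9.4+24.1) = Gamma(6.4, 33.5).
The predictive distribution for the next observation is Lomax; its mean is β/(α−1) = 33.5/5.4 = 6.2037.

6.2037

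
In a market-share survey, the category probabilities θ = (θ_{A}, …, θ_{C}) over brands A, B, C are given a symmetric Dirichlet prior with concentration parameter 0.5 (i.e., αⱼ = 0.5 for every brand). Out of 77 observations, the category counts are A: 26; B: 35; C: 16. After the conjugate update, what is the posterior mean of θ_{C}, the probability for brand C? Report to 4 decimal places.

The Dirichlet prior is conjugate to the Multinomial likelihood: each posterior αⱼ = prior αⱼ + observed count nⱼ.
Posterior concentration: (26.5, 35.5, 16.5), total = 78.5.
E[θ_{C}|data] = α_{C}/Σα = 16.5/78.5 = 0.2102.

0.2102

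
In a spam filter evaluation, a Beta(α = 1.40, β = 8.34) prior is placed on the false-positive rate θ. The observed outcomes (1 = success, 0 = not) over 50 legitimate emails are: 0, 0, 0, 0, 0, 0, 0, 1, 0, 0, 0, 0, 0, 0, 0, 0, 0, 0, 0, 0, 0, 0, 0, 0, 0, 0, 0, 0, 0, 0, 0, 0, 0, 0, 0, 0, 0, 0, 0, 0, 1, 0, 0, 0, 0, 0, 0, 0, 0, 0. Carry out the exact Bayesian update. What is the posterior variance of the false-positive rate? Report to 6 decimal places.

The Beta prior is conjugate to a Binomial/Bernoulli likelihood; the update adds successes to α and failures to β.
Posterior: Beta(α+k, β+n−k) = Beta(1.40+2, 8.34+48) = Beta(3.40, 56.34).
Var = αβ/((α+β)²(α+β+1)) = 3.40·56.34/(59.74²·60.74) = 0.000884.

0.000884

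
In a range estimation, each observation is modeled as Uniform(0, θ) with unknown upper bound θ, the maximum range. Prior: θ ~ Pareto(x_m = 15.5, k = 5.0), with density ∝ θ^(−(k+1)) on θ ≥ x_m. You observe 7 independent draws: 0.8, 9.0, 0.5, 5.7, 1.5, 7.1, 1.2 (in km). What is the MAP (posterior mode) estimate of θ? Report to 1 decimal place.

15.5

A Pareto(scale x_m, shape k) prior on the upper bound θ of Uniform(0, θ) is conjugate: posterior is Pareto(max(x_m, max xᵢ), k + n).
Sample maximum = 9.0; prior scale x_m = 15.5 → posterior scale = max = 15.5.
Posterior shape = 5.0 + 7 = 12.0.
The Pareto density is decreasing on [x_m, ∞), so the mode is x_m = 15.5.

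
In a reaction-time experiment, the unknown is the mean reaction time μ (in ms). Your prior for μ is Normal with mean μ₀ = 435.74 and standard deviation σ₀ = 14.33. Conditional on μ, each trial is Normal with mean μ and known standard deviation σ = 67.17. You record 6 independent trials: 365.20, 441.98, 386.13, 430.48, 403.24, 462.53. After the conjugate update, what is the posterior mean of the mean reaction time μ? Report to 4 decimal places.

431.2754

For Normal data with known variance σ², a Normal(μ₀, σ₀²) prior on μ is conjugate. Posterior precision = 1/σ₀² + n/σ²; posterior mean is the precision-weighted average of μ₀ and x̄.
Σxᵢ = 365.20 + 441.98 + 386.13 + 430.48 + 403.24 + 462.53 = 2489.56, so n·x̄ = 2489.56.
σ₀² = 14.33² = 205.3489, σ² = 67.17² = 4511.8089; σ² + n·σ₀² = 4511.8089 + 6·205.3489 = 5743.9023.
Posterior mean = (μ₀/σ₀² + n·x̄/σ²)/(1/σ₀² + n/σ²) = (σ²·μ₀ + σ₀²·n·x̄)/(σ² + n·σ₀²) = (4511.8089·435.74 + 205.3489·2489.56)/5743.9023 = 2477204.01757/5743.9023 = 431.2754.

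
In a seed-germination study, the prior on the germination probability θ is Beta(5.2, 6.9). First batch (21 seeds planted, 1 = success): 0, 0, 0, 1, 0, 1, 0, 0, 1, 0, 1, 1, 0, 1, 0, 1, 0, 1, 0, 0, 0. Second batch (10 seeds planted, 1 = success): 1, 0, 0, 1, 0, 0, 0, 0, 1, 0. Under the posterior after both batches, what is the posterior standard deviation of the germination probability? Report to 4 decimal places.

The Beta prior is conjugate to a Binomial/Bernoulli likelihood; the update adds successes to α and failures to β.
After batch 1: Beta(5.2+8, 6.9+13) = Beta(13.2, 19.9).
After batch 2: Beta(13.2+3, 19.9+7) = Beta(16.2, 26.9).
Var = αβ/((α+β)²(α+β+1)) = 16.2·26.9/(43.1²·44.1) = 0.00531954; SD = √0.00531954 = 0.0729.

0.0729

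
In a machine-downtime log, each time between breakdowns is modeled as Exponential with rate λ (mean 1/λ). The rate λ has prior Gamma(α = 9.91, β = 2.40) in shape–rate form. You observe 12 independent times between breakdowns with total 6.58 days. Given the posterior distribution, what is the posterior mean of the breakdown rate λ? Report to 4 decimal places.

2.4399

With a Gamma(shape α, rate β) prior on the exponential rate λ, the posterior after n observations with total T = Σxᵢ is Gamma(α+n, β+T).
Posterior: Gamma(9.91+12, 2.40+6.58) = Gamma(21.91, 8.98).
Posterior mean of λ = α/β = 21.91/8.98 = 2.4399.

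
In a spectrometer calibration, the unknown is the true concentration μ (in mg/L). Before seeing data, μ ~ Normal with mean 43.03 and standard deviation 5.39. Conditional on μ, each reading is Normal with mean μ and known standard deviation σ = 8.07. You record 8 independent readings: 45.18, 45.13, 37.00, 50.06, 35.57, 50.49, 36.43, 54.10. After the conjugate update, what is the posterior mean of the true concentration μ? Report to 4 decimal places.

43.9791

For Normal data with known variance σ², a Normal(μ₀, σ₀²) prior on μ is conjugate. Posterior precision = 1/σ₀² + n/σ²; posterior mean is the precision-weighted average of μ₀ and x̄.
Σxᵢ = 45.18 + 45.13 + 37.00 + 50.06 + 35.57 + 50.49 + 36.43 + 54.10 = 353.96, so n·x̄ = 353.96.
σ₀² = 5.39² = 29.0521, σ² = 8.07² = 65.1249; σ² + n·σ₀² = 65.1249 + 8·29.0521 = 297.5417.
Posterior mean = (μ₀/σ₀² + n·x̄/σ²)/(1/σ₀² + n/σ²) = (σ²·μ₀ + σ₀²·n·x̄)/(σ² + n·σ₀²) = (65.1249·43.03 + 29.0521·353.96)/297.5417 = 13085.605763/297.5417 = 43.9791.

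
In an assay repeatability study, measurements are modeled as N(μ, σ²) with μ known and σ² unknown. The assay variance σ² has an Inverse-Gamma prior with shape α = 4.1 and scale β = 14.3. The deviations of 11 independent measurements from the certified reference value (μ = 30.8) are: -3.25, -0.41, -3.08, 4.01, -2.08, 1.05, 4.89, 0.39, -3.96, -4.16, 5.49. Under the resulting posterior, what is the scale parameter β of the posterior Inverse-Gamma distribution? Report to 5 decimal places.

With known mean μ and an Inverse-Gamma(α, β) prior on σ², the Normal likelihood is conjugate: posterior is Inv-Gamma(α + n/2, β + Σ(xᵢ−μ)²/2).
Σ(xᵢ−μ)² = (-3.25)² + (-0.41)² + (-3.08)² + (4.01)² + (-2.08)² + (1.05)² + (4.89)² + (0.39)² + (-3.96)² + (-4.16)² + (5.49)² = 128.9175.
Posterior: Inv-Gamma(4.1 + 11/2, 14.3 + 128.9175/2) = Inv-Gamma(9.60, 78.75875).
Posterior β = 78.75875.

78.75875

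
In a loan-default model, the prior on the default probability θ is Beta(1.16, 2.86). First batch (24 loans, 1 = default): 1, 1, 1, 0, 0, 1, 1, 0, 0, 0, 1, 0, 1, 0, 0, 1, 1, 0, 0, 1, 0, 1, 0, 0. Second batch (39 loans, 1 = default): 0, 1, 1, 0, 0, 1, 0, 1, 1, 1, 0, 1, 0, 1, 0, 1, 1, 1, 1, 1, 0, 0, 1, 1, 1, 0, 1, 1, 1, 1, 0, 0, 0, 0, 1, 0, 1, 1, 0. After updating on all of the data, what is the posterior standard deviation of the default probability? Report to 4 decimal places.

The Beta prior is conjugate to a Binomial/Bernoulli likelihood; the update adds successes to α and failures to β.
After batch 1: Beta(1.16+11, 2.86+13) = Beta(12.16, 15.86).
After batch 2: Beta(12.16+23, 15.86+16) = Beta(35.16, 31.86).
Var = αβ/((α+β)²(α+β+1)) = 35.16·31.86/(67.02²·68.02) = 0.00366648; SD = √0.00366648 = 0.0606.

0.0606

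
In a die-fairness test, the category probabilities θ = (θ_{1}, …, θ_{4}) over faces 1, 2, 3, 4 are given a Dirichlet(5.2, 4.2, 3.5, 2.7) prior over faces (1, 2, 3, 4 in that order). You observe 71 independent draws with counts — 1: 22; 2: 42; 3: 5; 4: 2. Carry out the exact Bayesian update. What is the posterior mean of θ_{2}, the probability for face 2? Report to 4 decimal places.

The Dirichlet prior is conjugate to the Multinomial likelihood: each posterior αⱼ = prior αⱼ + observed count nⱼ.
Posterior concentration: (27.2, 46.2, 8.5, 4.7), total = 86.6.
E[θ_{2}|data] = α_{2}/Σα = 46.2/86.6 = 0.5335.

0.5335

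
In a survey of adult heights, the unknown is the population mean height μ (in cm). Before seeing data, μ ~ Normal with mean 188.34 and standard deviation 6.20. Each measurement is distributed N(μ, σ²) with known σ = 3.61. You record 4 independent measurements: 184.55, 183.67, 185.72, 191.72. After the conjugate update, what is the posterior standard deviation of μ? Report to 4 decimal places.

1.7331

For Normal data with known variance σ², a Normal(μ₀, σ₀²) prior on μ is conjugate. Posterior precision = 1/σ₀² + n/σ²; posterior mean is the precision-weighted average of μ₀ and x̄.
σ₀² = 6.20² = 38.44, σ² = 3.61² = 13.0321; σ² + n·σ₀² = 13.0321 + 4·38.44 = 166.7921.
Posterior precision = 1/σ₀² + n/σ² = 1/38.44 + 4/13.0321 = (σ² + n·σ₀²)/(σ₀²σ²) = 166.7921/(38.44·13.0321); posterior variance σₙ² = σ₀²σ²/(σ² + n·σ₀²) = 38.44·13.0321/166.7921 = 3.003463.
Posterior SD = √σₙ² = √(38.44·13.0321/166.7921) = 1.7331.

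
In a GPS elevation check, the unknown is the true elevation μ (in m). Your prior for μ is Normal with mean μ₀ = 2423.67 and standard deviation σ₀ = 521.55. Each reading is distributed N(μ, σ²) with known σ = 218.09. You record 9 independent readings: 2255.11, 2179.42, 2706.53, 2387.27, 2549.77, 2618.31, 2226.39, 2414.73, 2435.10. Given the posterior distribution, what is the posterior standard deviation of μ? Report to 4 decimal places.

72.0006

For Normal data with known variance σ², a Normal(μ₀, σ₀²) prior on μ is conjugate. Posterior precision = 1/σ₀² + n/σ²; posterior mean is the precision-weighted average of μ₀ and x̄.
σ₀² = 521.55² = 272014.4025, σ² = 218.09² = 47563.2481; σ² + n·σ₀² = 47563.2481 + 9·272014.4025 = 2495692.8706.
Posterior precision = 1/σ₀² + n/σ² = 1/272014.4025 + 9/47563.2481 = (σ² + n·σ₀²)/(σ₀²σ²) = 2495692.8706/(272014.4025·47563.2481); posterior variance σₙ² = σ₀²σ²/(σ² + n·σ₀²) = 272014.4025·47563.2481/2495692.8706 = 5184.086818.
Posterior SD = √σₙ² = √(272014.4025·47563.2481/2495692.8706) = 72.0006.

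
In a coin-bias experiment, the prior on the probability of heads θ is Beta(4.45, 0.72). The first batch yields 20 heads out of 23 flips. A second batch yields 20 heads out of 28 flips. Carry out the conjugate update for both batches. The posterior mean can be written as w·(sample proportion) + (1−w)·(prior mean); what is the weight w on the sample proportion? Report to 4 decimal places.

0.9080

The Beta prior is conjugate to a Binomial/Bernoulli likelihood; the update adds successes to α and failures to β.
Total number of flips: n = 23 + 28 = 51.
Posterior mean = (α₀+k)/(α₀+β₀+n) = [n/(α₀+β₀+n)]·(k/n) + [(α₀+β₀)/(α₀+β₀+n)]·α₀/(α₀+β₀), so only n and the prior enter the weight.
The weight on the data is w = n/(α₀+β₀+n) = 51/(4.45+0.72+51) = 51/56.17 = 0.9080.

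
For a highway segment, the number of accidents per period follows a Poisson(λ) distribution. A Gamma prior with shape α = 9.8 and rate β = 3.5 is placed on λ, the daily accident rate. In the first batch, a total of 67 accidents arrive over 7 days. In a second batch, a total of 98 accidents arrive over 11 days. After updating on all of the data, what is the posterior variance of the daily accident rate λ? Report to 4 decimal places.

With a Gamma(shape α, rate β) prior, the Poisson likelihood is conjugate: the posterior is Gamma(α + ΣXᵢ, β + n).
After batch 1: Gamma(α+S, β+n) = Gamma(9.8+67, 3.5+7) = Gamma(76.8, 10.5).
After batch 2: Gamma(α+S, β+n) = Gamma(76.8+98, 10.5+11) = Gamma(174.8, 21.5).
Var = α/β² = 174.8/21.5² = 0.3782.

0.3782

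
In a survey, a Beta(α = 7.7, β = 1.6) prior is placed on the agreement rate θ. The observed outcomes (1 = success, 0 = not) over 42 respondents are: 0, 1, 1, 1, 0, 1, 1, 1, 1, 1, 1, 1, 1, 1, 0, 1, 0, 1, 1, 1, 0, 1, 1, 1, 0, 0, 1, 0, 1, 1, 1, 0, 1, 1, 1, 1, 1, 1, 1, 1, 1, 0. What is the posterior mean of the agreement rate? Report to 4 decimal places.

0.7739

The Beta prior is conjugate to a Binomial/Bernoulli likelihood; the update adds successes to α and failures to β.
Posterior: Beta(α+k, β+n−k) = Beta(7.7+32, 1.6+10) = Beta(39.7, 11.6).
Posterior mean = α/(α+β) = 39.7/51.3 = 0.7739.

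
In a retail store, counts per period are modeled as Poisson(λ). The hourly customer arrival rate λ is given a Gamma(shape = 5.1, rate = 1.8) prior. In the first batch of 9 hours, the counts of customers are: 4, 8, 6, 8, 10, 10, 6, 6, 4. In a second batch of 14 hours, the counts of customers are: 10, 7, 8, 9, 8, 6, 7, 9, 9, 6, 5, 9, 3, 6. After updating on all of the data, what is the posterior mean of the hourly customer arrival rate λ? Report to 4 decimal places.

With a Gamma(shape α, rate β) prior, the Poisson likelihood is conjugate: the posterior is Gamma(α + ΣXᵢ, β + n).
Batch 1: sum of counts S = 62 over n = 9 hours.
After batch 1: Gamma(α+S, β+n) = Gamma(5.1+62, 1.8+9) = Gamma(67.1, 10.8).
Batch 2: sum of counts S = 102 over n = 14 hours.
After batch 2: Gamma(α+S, β+n) = Gamma(67.1+102, 10.8+14) = Gamma(169.1, 24.8).
Posterior mean = α/β = 169.1/24.8 = 6.8185.

6.8185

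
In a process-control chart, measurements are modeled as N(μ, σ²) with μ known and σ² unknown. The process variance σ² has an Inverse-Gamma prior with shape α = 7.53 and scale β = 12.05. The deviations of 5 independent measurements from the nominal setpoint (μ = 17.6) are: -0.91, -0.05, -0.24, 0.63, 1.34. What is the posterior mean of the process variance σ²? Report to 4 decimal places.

With known mean μ and an Inverse-Gamma(α, β) prior on σ², the Normal likelihood is conjugate: posterior is Inv-Gamma(α + n/2, β + Σ(xᵢ−μ)²/2).
Σ(xᵢ−μ)² = (-0.91)² + (-0.05)² + (-0.24)² + (0.63)² + (1.34)² = 3.0807.
Posterior: Inv-Gamma(7.53 + 5/2, 12.05 + 3.0807/2) = Inv-Gamma(10.03, 13.59035).
E[σ²|data] = β/(α−1) = 13.59035/9.03 = 1.5050.

1.5050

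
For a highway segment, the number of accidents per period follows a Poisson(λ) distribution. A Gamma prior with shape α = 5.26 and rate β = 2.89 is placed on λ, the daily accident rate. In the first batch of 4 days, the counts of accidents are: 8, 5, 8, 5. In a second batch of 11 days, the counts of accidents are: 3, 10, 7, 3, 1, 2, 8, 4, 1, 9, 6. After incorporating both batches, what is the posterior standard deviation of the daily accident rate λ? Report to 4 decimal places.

0.5161

With a Gamma(shape α, rate β) prior, the Poisson likelihood is conjugate: the posterior is Gamma(α + ΣXᵢ, β + n).
Batch 1: sum of counts S = 26 over n = 4 days.
After batch 1: Gamma(α+S, β+n) = Gamma(5.26+26, 2.89+4) = Gamma(31.26, 6.89).
Batch 2: sum of counts S = 54 over n = 11 days.
After batch 2: Gamma(α+S, β+n) = Gamma(31.26+54, 6.89+11) = Gamma(85.26, 17.89).
SD = √α/β = √85.26/17.89 = 0.5161.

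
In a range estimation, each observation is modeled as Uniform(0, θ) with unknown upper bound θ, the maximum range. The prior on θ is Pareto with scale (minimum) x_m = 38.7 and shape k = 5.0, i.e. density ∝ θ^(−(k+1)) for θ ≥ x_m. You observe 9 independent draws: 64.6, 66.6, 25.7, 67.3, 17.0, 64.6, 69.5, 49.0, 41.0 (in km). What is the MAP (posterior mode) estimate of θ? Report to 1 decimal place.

A Pareto(scale x_m, shape k) prior on the upper bound θ of Uniform(0, θ) is conjugate: posterior is Pareto(max(x_m, max xᵢ), k + n).
Sample maximum = 69.5; prior scale x_m = 38.7 → posterior scale = max = 69.5.
Posterior shape = 5.0 + 9 = 14.0.
The Pareto density is decreasing on [x_m, ∞), so the mode is x_m = 69.5.

69.5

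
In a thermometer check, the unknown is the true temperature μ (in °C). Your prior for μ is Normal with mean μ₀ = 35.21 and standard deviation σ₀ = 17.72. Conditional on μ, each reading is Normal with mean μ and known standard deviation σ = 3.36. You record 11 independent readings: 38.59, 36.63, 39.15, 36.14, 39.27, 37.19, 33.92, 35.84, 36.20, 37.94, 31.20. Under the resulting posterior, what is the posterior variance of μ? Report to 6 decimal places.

For Normal data with known variance σ², a Normal(μ₀, σ₀²) prior on μ is conjugate. Posterior precision = 1/σ₀² + n/σ²; posterior mean is the precision-weighted average of μ₀ and x̄.
σ₀² = 17.72² = 313.9984, σ² = 3.36² = 11.2896; σ² + n·σ₀² = 11.2896 + 11·313.9984 = 3465.272.
Posterior precision = 1/σ₀² + n/σ² = 1/313.9984 + 11/11.2896 = (σ² + n·σ₀²)/(σ₀²σ²) = 3465.272/(313.9984·11.2896); posterior variance σₙ² = σ₀²σ²/(σ² + n·σ₀²) = 313.9984·11.2896/3465.272 = 1.022984.

1.022984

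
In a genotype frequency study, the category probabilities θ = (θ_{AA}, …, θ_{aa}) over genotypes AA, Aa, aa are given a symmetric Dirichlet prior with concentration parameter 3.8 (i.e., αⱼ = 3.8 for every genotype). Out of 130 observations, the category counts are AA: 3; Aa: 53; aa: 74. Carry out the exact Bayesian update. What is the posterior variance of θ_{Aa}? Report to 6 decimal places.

The Dirichlet prior is conjugate to the Multinomial likelihood: each posterior αⱼ = prior αⱼ + observed count nⱼ.
Posterior concentration: (6.8, 56.8, 77.8), total = 141.4.
Var[θ_j] = α_j(Σα−α_j)/((Σα)²(Σα+1)) = 56.8·84.6/(141.4²·142.4) = 0.001688.

0.001688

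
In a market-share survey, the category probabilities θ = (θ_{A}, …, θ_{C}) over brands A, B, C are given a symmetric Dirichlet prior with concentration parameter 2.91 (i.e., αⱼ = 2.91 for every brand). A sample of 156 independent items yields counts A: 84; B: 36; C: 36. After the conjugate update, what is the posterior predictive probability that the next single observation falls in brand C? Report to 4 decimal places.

The Dirichlet prior is conjugate to the Multinomial likelihood: each posterior αⱼ = prior αⱼ + observed count nⱼ.
Posterior concentration: (86.91, 38.91, 38.91), total = 164.73.
P(next = C | data) = α_{C}/Σα = 0.2362.

0.2362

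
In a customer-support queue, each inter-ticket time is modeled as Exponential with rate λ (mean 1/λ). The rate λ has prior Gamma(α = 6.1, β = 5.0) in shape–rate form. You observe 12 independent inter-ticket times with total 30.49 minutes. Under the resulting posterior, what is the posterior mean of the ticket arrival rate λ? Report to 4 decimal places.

0.5100

With a Gamma(shape α, rate β) prior on the exponential rate λ, the posterior after n observations with total T = Σxᵢ is Gamma(α+n, β+T).
Posterior: Gamma(6.1+12, 5.0+30.49) = Gamma(18.1, 35.49).
Posterior mean of λ = α/β = 18.1/35.49 = 0.5100.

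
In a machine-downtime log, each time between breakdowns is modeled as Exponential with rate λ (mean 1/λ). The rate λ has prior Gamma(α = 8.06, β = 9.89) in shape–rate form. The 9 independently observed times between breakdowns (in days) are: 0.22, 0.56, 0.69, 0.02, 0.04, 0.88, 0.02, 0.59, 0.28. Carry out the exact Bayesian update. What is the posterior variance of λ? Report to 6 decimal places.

0.098059

With a Gamma(shape α, rate β) prior on the exponential rate λ, the posterior after n observations with total T = Σxᵢ is Gamma(α+n, β+T).
Sum of observations T = 3.30 days; n = 9.
Posterior: Gamma(8.06+9, 9.89+3.30) = Gamma(17.06, 13.19).
Var = α/β² = 0.098059.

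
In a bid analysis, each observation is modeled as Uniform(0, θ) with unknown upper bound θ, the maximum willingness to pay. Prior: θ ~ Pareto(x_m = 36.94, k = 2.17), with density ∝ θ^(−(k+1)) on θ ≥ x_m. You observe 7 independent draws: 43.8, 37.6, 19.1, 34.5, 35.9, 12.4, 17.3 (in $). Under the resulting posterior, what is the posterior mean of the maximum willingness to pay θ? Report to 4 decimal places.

49.1611

A Pareto(scale x_m, shape k) prior on the upper bound θ of Uniform(0, θ) is conjugate: posterior is Pareto(max(x_m, max xᵢ), k + n).
Sample maximum = 43.8; prior scale x_m = 36.94 → posterior scale = max = 43.80.
Posterior shape = 2.17 + 7 = 9.17.
E[θ|data] = k·x_m/(k−1) = 9.17·43.80/8.17 = 49.1611.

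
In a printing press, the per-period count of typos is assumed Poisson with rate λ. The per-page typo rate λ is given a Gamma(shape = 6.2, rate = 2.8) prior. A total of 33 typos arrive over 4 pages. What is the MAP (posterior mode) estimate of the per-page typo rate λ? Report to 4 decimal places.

5.6176

With a Gamma(shape α, rate β) prior, the Poisson likelihood is conjugate: the posterior is Gamma(α + ΣXᵢ, β + n).
Posterior: Gamma(α+S, β+n) = Gamma(6.2+33, 2.8+4) = Gamma(39.2, 6.8).
Mode of Gamma(α,β) for α≥1 is (α−1)/β = 38.2/6.8 = 5.6176.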